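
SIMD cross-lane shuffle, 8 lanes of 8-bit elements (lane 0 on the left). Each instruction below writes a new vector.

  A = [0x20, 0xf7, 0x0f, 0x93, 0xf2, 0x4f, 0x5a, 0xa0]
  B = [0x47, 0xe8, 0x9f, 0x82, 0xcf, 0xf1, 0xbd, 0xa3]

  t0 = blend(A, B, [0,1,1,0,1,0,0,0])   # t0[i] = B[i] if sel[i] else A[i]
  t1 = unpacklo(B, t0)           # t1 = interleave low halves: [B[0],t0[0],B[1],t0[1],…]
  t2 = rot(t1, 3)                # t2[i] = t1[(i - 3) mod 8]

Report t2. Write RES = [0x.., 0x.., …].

t0 = [0x20, 0xe8, 0x9f, 0x93, 0xcf, 0x4f, 0x5a, 0xa0]
t1 = [0x47, 0x20, 0xe8, 0xe8, 0x9f, 0x9f, 0x82, 0x93]
t2 = [0x9f, 0x82, 0x93, 0x47, 0x20, 0xe8, 0xe8, 0x9f]

RES = [ 0x9f  0x82  0x93  0x47  0x20  0xe8  0xe8  0x9f ]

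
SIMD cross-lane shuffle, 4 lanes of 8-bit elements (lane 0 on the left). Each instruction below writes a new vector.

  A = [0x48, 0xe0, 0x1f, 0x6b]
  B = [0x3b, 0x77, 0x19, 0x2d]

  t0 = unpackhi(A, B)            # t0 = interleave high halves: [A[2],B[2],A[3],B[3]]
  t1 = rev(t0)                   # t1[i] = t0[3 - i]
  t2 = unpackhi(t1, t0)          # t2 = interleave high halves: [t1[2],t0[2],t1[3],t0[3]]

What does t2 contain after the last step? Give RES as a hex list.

RES = [0x19, 0x6b, 0x1f, 0x2d]

t0 = [0x1f, 0x19, 0x6b, 0x2d]
t1 = [0x2d, 0x6b, 0x19, 0x1f]
t2 = [0x19, 0x6b, 0x1f, 0x2d]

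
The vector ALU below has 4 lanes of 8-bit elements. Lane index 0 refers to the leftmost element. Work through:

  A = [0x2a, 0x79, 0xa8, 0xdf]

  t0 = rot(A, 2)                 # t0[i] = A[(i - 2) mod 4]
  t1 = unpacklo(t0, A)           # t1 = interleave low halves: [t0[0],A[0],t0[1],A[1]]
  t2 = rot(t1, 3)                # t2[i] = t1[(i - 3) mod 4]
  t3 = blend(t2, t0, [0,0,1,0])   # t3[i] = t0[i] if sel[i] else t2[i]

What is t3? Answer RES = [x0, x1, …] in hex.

t0 = [0xa8, 0xdf, 0x2a, 0x79]
t1 = [0xa8, 0x2a, 0xdf, 0x79]
t2 = [0x2a, 0xdf, 0x79, 0xa8]
t3 = [0x2a, 0xdf, 0x2a, 0xa8]

RES = [ 0x2a  0xdf  0x2a  0xa8 ]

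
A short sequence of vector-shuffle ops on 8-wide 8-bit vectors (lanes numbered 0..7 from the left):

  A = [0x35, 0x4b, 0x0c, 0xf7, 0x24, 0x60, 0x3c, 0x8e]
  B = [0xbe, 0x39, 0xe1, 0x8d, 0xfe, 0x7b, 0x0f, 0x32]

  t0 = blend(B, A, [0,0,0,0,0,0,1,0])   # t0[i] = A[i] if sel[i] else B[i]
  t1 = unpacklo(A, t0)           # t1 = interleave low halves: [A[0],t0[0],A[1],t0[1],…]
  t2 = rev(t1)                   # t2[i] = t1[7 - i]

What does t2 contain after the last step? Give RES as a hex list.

RES = [0x8d, 0xf7, 0xe1, 0x0c, 0x39, 0x4b, 0xbe, 0x35]

  t0: be 39 e1 8d fe 7b 3c 32
  t1: 35 be 4b 39 0c e1 f7 8d
  t2: 8d f7 e1 0c 39 4b be 35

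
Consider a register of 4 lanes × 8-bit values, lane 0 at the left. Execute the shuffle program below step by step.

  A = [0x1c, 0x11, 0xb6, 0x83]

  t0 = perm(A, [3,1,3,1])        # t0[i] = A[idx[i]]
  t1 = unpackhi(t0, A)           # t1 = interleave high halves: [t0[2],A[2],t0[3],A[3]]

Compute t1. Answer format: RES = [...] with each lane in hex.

RES = [0x83, 0xb6, 0x11, 0x83]

→ t0 |83|11|83|11|
→ t1 |83|b6|11|83|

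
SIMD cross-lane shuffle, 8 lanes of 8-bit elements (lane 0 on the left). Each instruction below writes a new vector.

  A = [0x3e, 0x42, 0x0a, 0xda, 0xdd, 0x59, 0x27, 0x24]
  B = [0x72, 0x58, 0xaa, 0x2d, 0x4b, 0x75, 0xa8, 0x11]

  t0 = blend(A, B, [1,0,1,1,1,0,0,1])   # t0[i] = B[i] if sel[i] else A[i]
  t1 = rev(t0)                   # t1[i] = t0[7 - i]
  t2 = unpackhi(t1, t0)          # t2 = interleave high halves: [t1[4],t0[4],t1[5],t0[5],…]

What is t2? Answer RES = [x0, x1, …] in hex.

RES = [0x2d, 0x4b, 0xaa, 0x59, 0x42, 0x27, 0x72, 0x11]

  t0: 72 42 aa 2d 4b 59 27 11
  t1: 11 27 59 4b 2d aa 42 72
  t2: 2d 4b aa 59 42 27 72 11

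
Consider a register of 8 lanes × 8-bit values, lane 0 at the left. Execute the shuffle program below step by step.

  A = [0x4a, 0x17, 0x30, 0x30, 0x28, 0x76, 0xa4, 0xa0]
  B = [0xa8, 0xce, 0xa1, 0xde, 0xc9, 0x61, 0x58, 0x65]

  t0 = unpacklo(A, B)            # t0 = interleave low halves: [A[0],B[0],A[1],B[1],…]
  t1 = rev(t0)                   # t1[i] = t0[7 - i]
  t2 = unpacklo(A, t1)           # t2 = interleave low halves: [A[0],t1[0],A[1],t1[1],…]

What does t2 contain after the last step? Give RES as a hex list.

→ t0 |4a|a8|17|ce|30|a1|30|de|
→ t1 |de|30|a1|30|ce|17|a8|4a|
→ t2 |4a|de|17|30|30|a1|30|30|

RES = [ 0x4a  0xde  0x17  0x30  0x30  0xa1  0x30  0x30 ]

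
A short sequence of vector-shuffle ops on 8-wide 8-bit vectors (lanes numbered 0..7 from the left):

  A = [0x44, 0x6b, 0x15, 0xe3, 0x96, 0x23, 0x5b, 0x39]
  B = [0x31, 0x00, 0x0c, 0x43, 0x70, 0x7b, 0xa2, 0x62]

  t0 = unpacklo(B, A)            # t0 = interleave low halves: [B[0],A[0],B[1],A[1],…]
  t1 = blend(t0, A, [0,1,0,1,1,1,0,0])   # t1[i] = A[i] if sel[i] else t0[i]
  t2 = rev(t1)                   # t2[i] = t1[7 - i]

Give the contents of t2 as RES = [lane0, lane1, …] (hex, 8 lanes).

RES = [ 0xe3  0x43  0x23  0x96  0xe3  0x00  0x6b  0x31 ]

  t0: 31 44 00 6b 0c 15 43 e3
  t1: 31 6b 00 e3 96 23 43 e3
  t2: e3 43 23 96 e3 00 6b 31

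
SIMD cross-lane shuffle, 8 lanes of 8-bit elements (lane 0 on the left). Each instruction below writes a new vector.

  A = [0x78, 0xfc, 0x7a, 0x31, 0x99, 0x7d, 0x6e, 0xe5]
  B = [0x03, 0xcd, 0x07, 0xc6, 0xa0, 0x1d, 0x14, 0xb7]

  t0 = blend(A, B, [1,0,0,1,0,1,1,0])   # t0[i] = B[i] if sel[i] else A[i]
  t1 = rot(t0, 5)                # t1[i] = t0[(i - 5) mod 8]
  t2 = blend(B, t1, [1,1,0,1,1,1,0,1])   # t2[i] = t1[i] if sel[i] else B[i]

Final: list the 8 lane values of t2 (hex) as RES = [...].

t0 = [0x03, 0xfc, 0x7a, 0xc6, 0x99, 0x1d, 0x14, 0xe5]
t1 = [0xc6, 0x99, 0x1d, 0x14, 0xe5, 0x03, 0xfc, 0x7a]
t2 = [0xc6, 0x99, 0x07, 0x14, 0xe5, 0x03, 0x14, 0x7a]

RES = [ 0xc6  0x99  0x07  0x14  0xe5  0x03  0x14  0x7a ]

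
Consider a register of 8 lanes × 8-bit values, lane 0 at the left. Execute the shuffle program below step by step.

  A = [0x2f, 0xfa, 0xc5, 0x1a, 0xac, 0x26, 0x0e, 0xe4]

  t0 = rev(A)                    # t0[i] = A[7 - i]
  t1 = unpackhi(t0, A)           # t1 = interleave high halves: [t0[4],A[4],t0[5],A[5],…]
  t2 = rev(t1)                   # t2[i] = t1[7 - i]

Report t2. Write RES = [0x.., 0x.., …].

RES = [ 0xe4  0x2f  0x0e  0xfa  0x26  0xc5  0xac  0x1a ]

  t0: e4 0e 26 ac 1a c5 fa 2f
  t1: 1a ac c5 26 fa 0e 2f e4
  t2: e4 2f 0e fa 26 c5 ac 1a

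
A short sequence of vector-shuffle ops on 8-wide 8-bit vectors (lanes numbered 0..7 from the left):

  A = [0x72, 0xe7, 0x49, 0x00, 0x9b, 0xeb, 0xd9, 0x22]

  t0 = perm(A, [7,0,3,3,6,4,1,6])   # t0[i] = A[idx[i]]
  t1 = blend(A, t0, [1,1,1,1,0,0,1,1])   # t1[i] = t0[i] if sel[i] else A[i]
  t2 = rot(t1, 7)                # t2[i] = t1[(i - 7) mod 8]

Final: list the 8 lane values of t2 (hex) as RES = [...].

RES = [0x72, 0x00, 0x00, 0x9b, 0xeb, 0xe7, 0xd9, 0x22]

→ t0 |22|72|00|00|d9|9b|e7|d9|
→ t1 |22|72|00|00|9b|eb|e7|d9|
→ t2 |72|00|00|9b|eb|e7|d9|22|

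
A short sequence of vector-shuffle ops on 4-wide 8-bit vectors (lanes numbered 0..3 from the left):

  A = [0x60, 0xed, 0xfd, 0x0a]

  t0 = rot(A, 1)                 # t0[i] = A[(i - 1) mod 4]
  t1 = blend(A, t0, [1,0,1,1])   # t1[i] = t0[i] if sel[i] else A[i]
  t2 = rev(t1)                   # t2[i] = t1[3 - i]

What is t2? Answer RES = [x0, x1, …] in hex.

→ t0 |0a|60|ed|fd|
→ t1 |0a|ed|ed|fd|
→ t2 |fd|ed|ed|0a|

RES = [0xfd, 0xed, 0xed, 0x0a]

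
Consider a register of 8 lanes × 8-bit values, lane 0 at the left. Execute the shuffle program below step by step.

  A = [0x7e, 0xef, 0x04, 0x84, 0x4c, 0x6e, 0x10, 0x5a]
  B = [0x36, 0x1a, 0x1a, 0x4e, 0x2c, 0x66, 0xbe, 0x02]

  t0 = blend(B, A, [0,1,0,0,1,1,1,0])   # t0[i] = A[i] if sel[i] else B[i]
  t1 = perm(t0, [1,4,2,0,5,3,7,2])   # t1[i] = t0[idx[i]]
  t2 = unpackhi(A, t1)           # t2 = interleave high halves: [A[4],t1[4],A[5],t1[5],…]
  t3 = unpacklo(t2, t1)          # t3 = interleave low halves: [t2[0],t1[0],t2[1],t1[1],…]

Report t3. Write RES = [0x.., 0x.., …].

RES = [ 0x4c  0xef  0x6e  0x4c  0x6e  0x1a  0x4e  0x36 ]

  t0: 36 ef 1a 4e 4c 6e 10 02
  t1: ef 4c 1a 36 6e 4e 02 1a
  t2: 4c 6e 6e 4e 10 02 5a 1a
  t3: 4c ef 6e 4c 6e 1a 4e 36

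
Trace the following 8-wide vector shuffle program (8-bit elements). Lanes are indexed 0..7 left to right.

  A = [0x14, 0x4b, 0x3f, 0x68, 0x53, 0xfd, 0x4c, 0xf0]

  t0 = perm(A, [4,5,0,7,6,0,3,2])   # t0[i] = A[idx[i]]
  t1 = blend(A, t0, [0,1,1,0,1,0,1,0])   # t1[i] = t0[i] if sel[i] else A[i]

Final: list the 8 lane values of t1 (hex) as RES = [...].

RES = [ 0x14  0xfd  0x14  0x68  0x4c  0xfd  0x68  0xf0 ]

  t0: 53 fd 14 f0 4c 14 68 3f
  t1: 14 fd 14 68 4c fd 68 f0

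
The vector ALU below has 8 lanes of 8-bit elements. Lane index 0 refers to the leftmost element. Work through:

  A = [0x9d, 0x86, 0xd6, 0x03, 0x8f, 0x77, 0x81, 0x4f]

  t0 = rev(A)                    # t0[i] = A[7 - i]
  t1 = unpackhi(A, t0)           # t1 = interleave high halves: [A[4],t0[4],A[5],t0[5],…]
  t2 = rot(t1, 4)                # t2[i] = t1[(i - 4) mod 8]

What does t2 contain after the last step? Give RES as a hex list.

→ t0 |4f|81|77|8f|03|d6|86|9d|
→ t1 |8f|03|77|d6|81|86|4f|9d|
→ t2 |81|86|4f|9d|8f|03|77|d6|

RES = [0x81, 0x86, 0x4f, 0x9d, 0x8f, 0x03, 0x77, 0xd6]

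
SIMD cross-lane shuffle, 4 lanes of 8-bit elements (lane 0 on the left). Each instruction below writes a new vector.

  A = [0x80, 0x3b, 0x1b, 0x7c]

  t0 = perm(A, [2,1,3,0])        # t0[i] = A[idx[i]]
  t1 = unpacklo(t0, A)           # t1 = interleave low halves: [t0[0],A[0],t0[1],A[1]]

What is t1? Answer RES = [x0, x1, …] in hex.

→ t0 |1b|3b|7c|80|
→ t1 |1b|80|3b|3b|

RES = [0x1b, 0x80, 0x3b, 0x3b]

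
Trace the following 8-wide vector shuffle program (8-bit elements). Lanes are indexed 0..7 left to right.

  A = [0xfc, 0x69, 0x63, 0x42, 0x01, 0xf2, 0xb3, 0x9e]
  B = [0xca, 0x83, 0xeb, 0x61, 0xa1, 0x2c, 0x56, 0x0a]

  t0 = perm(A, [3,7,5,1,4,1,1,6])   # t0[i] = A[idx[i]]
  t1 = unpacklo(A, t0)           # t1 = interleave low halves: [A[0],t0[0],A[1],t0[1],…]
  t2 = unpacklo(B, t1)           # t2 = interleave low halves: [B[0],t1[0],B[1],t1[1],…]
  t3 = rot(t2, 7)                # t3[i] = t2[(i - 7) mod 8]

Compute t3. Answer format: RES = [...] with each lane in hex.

RES = [ 0xfc  0x83  0x42  0xeb  0x69  0x61  0x9e  0xca ]

t0 = [0x42, 0x9e, 0xf2, 0x69, 0x01, 0x69, 0x69, 0xb3]
t1 = [0xfc, 0x42, 0x69, 0x9e, 0x63, 0xf2, 0x42, 0x69]
t2 = [0xca, 0xfc, 0x83, 0x42, 0xeb, 0x69, 0x61, 0x9e]
t3 = [0xfc, 0x83, 0x42, 0xeb, 0x69, 0x61, 0x9e, 0xca]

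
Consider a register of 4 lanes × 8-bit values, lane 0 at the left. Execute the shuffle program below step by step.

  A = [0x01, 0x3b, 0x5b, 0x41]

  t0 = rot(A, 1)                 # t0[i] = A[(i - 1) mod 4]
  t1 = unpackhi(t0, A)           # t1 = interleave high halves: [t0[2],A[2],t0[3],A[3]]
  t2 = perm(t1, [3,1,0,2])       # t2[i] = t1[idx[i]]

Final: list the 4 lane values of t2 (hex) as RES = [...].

RES = [0x41, 0x5b, 0x3b, 0x5b]

→ t0 |41|01|3b|5b|
→ t1 |3b|5b|5b|41|
→ t2 |41|5b|3b|5b|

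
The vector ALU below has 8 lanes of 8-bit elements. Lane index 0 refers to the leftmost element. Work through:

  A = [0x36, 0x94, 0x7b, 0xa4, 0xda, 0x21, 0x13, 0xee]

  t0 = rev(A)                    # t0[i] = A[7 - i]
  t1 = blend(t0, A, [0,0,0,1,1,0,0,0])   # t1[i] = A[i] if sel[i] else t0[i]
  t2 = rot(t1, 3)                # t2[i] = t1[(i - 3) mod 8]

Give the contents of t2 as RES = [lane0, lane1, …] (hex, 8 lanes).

RES = [0x7b, 0x94, 0x36, 0xee, 0x13, 0x21, 0xa4, 0xda]

  t0: ee 13 21 da a4 7b 94 36
  t1: ee 13 21 a4 da 7b 94 36
  t2: 7b 94 36 ee 13 21 a4 da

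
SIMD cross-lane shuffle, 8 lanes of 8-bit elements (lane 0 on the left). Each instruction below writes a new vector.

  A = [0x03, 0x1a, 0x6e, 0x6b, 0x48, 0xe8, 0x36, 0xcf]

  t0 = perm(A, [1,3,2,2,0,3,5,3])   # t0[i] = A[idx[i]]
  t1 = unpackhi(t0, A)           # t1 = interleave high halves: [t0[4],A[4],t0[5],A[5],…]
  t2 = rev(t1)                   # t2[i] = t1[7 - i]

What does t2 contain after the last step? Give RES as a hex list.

RES = [ 0xcf  0x6b  0x36  0xe8  0xe8  0x6b  0x48  0x03 ]

  t0: 1a 6b 6e 6e 03 6b e8 6b
  t1: 03 48 6b e8 e8 36 6b cf
  t2: cf 6b 36 e8 e8 6b 48 03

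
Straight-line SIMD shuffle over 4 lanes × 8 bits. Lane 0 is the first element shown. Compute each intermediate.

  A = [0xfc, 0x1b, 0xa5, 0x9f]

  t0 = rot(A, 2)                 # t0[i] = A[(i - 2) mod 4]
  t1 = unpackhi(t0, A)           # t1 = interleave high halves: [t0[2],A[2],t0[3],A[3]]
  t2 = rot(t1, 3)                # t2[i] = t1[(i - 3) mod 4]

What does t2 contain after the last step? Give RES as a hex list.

  t0: a5 9f fc 1b
  t1: fc a5 1b 9f
  t2: a5 1b 9f fc

RES = [0xa5, 0x1b, 0x9f, 0xfc]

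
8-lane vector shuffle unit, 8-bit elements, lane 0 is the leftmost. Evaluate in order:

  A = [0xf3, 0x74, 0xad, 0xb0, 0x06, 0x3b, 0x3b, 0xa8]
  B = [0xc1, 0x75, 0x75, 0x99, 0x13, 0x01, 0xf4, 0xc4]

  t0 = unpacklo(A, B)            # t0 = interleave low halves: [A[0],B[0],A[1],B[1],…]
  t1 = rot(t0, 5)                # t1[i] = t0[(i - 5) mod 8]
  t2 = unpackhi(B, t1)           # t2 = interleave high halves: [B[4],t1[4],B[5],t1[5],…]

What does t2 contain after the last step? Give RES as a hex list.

  t0: f3 c1 74 75 ad 75 b0 99
  t1: 75 ad 75 b0 99 f3 c1 74
  t2: 13 99 01 f3 f4 c1 c4 74

RES = [ 0x13  0x99  0x01  0xf3  0xf4  0xc1  0xc4  0x74 ]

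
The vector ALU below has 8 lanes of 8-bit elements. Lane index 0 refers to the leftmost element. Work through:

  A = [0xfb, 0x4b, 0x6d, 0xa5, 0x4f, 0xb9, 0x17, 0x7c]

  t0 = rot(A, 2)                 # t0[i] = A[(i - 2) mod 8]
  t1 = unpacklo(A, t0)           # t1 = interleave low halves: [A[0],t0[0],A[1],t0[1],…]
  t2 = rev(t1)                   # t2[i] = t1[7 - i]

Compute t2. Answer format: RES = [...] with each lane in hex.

RES = [ 0x4b  0xa5  0xfb  0x6d  0x7c  0x4b  0x17  0xfb ]

  t0: 17 7c fb 4b 6d a5 4f b9
  t1: fb 17 4b 7c 6d fb a5 4b
  t2: 4b a5 fb 6d 7c 4b 17 fb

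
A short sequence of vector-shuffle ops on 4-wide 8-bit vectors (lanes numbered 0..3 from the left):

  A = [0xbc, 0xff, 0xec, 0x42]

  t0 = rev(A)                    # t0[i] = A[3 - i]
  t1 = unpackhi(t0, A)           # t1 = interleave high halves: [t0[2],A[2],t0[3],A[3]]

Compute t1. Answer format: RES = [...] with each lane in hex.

RES = [0xff, 0xec, 0xbc, 0x42]

  t0: 42 ec ff bc
  t1: ff ec bc 42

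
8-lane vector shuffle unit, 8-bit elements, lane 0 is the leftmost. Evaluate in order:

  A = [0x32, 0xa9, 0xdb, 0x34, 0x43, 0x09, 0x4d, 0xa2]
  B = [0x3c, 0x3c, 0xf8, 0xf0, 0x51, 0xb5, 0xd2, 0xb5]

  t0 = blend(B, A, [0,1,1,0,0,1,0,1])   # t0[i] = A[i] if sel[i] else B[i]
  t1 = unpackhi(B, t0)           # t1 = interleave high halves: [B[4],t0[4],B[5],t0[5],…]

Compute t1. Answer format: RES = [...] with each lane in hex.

→ t0 |3c|a9|db|f0|51|09|d2|a2|
→ t1 |51|51|b5|09|d2|d2|b5|a2|

RES = [0x51, 0x51, 0xb5, 0x09, 0xd2, 0xd2, 0xb5, 0xa2]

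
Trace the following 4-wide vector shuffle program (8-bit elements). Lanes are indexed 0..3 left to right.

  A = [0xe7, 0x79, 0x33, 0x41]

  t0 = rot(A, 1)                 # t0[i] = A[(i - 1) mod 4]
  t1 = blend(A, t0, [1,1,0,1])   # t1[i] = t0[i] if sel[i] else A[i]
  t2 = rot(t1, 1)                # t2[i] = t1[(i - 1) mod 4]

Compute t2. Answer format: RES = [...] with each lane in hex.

→ t0 |41|e7|79|33|
→ t1 |41|e7|33|33|
→ t2 |33|41|e7|33|

RES = [ 0x33  0x41  0xe7  0x33 ]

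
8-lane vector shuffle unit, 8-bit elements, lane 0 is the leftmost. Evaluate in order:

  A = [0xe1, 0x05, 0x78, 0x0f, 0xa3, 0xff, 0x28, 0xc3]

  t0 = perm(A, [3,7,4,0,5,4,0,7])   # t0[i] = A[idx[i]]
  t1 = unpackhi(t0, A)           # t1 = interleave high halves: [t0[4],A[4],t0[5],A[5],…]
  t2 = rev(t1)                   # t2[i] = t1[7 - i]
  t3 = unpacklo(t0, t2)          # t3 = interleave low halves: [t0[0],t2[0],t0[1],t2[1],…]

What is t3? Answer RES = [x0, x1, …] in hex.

  t0: 0f c3 a3 e1 ff a3 e1 c3
  t1: ff a3 a3 ff e1 28 c3 c3
  t2: c3 c3 28 e1 ff a3 a3 ff
  t3: 0f c3 c3 c3 a3 28 e1 e1

RES = [ 0x0f  0xc3  0xc3  0xc3  0xa3  0x28  0xe1  0xe1 ]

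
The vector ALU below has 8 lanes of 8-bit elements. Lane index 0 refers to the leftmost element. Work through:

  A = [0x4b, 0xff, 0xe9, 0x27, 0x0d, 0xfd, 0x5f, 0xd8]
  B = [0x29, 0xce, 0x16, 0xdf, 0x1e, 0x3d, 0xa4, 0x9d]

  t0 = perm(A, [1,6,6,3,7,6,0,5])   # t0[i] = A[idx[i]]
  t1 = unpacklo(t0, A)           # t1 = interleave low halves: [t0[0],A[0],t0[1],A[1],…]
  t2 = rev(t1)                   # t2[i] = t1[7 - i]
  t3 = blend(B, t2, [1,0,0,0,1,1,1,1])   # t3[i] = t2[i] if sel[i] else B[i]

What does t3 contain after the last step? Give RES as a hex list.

RES = [0x27, 0xce, 0x16, 0xdf, 0xff, 0x5f, 0x4b, 0xff]

t0 = [0xff, 0x5f, 0x5f, 0x27, 0xd8, 0x5f, 0x4b, 0xfd]
t1 = [0xff, 0x4b, 0x5f, 0xff, 0x5f, 0xe9, 0x27, 0x27]
t2 = [0x27, 0x27, 0xe9, 0x5f, 0xff, 0x5f, 0x4b, 0xff]
t3 = [0x27, 0xce, 0x16, 0xdf, 0xff, 0x5f, 0x4b, 0xff]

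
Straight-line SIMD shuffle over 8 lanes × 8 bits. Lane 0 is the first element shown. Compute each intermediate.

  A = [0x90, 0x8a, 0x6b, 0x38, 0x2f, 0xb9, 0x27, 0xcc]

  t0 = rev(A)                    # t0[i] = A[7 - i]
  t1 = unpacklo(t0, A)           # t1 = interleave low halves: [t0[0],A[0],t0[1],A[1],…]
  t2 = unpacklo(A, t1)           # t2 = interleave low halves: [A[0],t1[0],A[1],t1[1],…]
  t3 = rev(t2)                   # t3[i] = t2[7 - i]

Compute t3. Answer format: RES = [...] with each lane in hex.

RES = [0x8a, 0x38, 0x27, 0x6b, 0x90, 0x8a, 0xcc, 0x90]

→ t0 |cc|27|b9|2f|38|6b|8a|90|
→ t1 |cc|90|27|8a|b9|6b|2f|38|
→ t2 |90|cc|8a|90|6b|27|38|8a|
→ t3 |8a|38|27|6b|90|8a|cc|90|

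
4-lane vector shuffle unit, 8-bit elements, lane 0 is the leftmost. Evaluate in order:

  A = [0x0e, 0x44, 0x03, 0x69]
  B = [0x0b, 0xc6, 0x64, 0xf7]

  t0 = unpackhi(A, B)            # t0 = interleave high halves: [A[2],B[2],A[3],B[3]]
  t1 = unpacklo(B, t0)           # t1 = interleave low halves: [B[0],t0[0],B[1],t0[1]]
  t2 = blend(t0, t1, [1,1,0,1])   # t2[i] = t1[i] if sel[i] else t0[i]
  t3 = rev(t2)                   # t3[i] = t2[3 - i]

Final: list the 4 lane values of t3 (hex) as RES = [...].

  t0: 03 64 69 f7
  t1: 0b 03 c6 64
  t2: 0b 03 69 64
  t3: 64 69 03 0b

RES = [ 0x64  0x69  0x03  0x0b ]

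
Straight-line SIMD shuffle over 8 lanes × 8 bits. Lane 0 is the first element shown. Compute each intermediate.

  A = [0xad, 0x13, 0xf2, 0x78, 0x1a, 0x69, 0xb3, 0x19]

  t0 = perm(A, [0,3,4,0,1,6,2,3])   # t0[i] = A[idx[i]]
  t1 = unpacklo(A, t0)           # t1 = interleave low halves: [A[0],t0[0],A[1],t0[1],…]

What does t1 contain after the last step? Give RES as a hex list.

→ t0 |ad|78|1a|ad|13|b3|f2|78|
→ t1 |ad|ad|13|78|f2|1a|78|ad|

RES = [0xad, 0xad, 0x13, 0x78, 0xf2, 0x1a, 0x78, 0xad]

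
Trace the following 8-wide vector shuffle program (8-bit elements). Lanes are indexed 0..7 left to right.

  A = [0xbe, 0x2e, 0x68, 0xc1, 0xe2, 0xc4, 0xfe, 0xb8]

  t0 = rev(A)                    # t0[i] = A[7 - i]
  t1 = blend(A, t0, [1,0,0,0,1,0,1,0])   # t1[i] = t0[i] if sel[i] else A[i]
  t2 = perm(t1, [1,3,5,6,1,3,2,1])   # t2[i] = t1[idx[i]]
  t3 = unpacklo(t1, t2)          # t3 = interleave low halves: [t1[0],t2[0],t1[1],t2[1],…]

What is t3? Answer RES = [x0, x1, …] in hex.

t0 = [0xb8, 0xfe, 0xc4, 0xe2, 0xc1, 0x68, 0x2e, 0xbe]
t1 = [0xb8, 0x2e, 0x68, 0xc1, 0xc1, 0xc4, 0x2e, 0xb8]
t2 = [0x2e, 0xc1, 0xc4, 0x2e, 0x2e, 0xc1, 0x68, 0x2e]
t3 = [0xb8, 0x2e, 0x2e, 0xc1, 0x68, 0xc4, 0xc1, 0x2e]

RES = [ 0xb8  0x2e  0x2e  0xc1  0x68  0xc4  0xc1  0x2e ]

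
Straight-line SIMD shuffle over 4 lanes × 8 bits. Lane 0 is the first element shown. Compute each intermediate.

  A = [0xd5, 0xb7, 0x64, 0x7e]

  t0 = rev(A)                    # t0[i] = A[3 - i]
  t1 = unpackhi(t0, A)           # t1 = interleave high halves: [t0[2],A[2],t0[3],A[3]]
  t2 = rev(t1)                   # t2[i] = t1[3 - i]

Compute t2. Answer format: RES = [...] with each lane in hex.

  t0: 7e 64 b7 d5
  t1: b7 64 d5 7e
  t2: 7e d5 64 b7

RES = [ 0x7e  0xd5  0x64  0xb7 ]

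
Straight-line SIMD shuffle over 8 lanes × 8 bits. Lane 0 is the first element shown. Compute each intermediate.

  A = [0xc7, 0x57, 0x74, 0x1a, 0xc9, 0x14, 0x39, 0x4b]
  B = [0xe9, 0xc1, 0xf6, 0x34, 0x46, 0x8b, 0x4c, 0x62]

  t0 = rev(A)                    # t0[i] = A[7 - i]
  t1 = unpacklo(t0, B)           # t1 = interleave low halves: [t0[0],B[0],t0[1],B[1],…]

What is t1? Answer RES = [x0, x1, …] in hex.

  t0: 4b 39 14 c9 1a 74 57 c7
  t1: 4b e9 39 c1 14 f6 c9 34

RES = [ 0x4b  0xe9  0x39  0xc1  0x14  0xf6  0xc9  0x34 ]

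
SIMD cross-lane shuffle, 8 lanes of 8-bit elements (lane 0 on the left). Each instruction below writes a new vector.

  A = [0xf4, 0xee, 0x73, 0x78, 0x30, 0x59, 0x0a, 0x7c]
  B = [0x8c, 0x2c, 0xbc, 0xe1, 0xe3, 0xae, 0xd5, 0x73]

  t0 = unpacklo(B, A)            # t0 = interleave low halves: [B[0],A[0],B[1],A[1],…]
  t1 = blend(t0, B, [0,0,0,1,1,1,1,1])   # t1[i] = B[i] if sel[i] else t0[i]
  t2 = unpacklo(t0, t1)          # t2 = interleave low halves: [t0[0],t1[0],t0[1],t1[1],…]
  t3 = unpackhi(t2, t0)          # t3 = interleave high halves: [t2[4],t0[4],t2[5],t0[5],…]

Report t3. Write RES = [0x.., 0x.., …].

RES = [ 0x2c  0xbc  0x2c  0x73  0xee  0xe1  0xe1  0x78 ]

t0 = [0x8c, 0xf4, 0x2c, 0xee, 0xbc, 0x73, 0xe1, 0x78]
t1 = [0x8c, 0xf4, 0x2c, 0xe1, 0xe3, 0xae, 0xd5, 0x73]
t2 = [0x8c, 0x8c, 0xf4, 0xf4, 0x2c, 0x2c, 0xee, 0xe1]
t3 = [0x2c, 0xbc, 0x2c, 0x73, 0xee, 0xe1, 0xe1, 0x78]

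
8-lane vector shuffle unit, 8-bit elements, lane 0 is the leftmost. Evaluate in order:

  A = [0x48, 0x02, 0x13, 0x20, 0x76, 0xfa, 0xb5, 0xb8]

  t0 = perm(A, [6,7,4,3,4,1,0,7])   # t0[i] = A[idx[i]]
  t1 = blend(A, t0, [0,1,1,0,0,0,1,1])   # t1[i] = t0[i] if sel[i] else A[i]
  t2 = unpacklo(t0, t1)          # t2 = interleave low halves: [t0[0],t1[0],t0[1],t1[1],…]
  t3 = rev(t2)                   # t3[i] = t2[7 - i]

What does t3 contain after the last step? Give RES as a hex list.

t0 = [0xb5, 0xb8, 0x76, 0x20, 0x76, 0x02, 0x48, 0xb8]
t1 = [0x48, 0xb8, 0x76, 0x20, 0x76, 0xfa, 0x48, 0xb8]
t2 = [0xb5, 0x48, 0xb8, 0xb8, 0x76, 0x76, 0x20, 0x20]
t3 = [0x20, 0x20, 0x76, 0x76, 0xb8, 0xb8, 0x48, 0xb5]

RES = [ 0x20  0x20  0x76  0x76  0xb8  0xb8  0x48  0xb5 ]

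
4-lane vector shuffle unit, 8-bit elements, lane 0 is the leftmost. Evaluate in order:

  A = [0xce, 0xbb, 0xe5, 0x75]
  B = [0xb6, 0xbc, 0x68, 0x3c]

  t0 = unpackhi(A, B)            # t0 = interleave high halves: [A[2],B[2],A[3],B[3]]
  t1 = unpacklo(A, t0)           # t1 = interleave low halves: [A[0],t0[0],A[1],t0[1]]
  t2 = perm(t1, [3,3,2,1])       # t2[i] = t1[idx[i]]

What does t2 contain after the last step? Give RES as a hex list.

→ t0 |e5|68|75|3c|
→ t1 |ce|e5|bb|68|
→ t2 |68|68|bb|e5|

RES = [ 0x68  0x68  0xbb  0xe5 ]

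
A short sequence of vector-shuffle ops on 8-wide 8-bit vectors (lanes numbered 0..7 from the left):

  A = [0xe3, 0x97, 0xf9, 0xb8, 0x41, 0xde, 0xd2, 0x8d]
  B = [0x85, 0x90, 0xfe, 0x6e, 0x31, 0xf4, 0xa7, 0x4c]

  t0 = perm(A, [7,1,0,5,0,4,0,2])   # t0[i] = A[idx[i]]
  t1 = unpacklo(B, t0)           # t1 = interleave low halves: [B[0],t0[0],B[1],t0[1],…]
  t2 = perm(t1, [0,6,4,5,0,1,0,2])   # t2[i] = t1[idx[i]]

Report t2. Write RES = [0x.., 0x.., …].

→ t0 |8d|97|e3|de|e3|41|e3|f9|
→ t1 |85|8d|90|97|fe|e3|6e|de|
→ t2 |85|6e|fe|e3|85|8d|85|90|

RES = [ 0x85  0x6e  0xfe  0xe3  0x85  0x8d  0x85  0x90 ]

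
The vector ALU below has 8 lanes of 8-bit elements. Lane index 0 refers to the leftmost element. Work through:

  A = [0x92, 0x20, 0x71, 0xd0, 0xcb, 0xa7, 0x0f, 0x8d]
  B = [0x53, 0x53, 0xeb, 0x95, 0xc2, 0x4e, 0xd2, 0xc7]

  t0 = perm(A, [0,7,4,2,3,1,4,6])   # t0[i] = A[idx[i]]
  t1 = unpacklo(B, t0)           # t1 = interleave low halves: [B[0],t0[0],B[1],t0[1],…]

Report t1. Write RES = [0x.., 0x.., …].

  t0: 92 8d cb 71 d0 20 cb 0f
  t1: 53 92 53 8d eb cb 95 71

RES = [ 0x53  0x92  0x53  0x8d  0xeb  0xcb  0x95  0x71 ]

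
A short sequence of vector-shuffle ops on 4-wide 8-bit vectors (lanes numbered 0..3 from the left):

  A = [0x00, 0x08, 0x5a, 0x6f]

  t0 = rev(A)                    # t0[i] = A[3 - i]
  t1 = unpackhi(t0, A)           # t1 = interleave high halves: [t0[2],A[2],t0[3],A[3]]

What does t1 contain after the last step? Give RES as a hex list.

RES = [0x08, 0x5a, 0x00, 0x6f]

t0 = [0x6f, 0x5a, 0x08, 0x00]
t1 = [0x08, 0x5a, 0x00, 0x6f]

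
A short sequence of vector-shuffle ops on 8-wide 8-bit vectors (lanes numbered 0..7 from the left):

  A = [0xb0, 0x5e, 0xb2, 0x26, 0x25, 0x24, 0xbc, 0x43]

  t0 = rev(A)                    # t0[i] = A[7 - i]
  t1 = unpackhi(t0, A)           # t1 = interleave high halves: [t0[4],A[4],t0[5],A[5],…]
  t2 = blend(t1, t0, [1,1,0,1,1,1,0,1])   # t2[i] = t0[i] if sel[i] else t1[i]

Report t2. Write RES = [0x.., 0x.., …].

RES = [ 0x43  0xbc  0xb2  0x25  0x26  0xb2  0xb0  0xb0 ]

→ t0 |43|bc|24|25|26|b2|5e|b0|
→ t1 |26|25|b2|24|5e|bc|b0|43|
→ t2 |43|bc|b2|25|26|b2|b0|b0|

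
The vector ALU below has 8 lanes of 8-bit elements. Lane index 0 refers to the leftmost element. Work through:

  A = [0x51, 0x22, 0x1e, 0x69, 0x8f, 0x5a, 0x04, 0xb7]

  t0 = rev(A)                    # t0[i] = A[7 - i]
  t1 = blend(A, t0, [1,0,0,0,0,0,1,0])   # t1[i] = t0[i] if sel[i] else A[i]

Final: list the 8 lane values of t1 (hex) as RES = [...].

RES = [0xb7, 0x22, 0x1e, 0x69, 0x8f, 0x5a, 0x22, 0xb7]

  t0: b7 04 5a 8f 69 1e 22 51
  t1: b7 22 1e 69 8f 5a 22 b7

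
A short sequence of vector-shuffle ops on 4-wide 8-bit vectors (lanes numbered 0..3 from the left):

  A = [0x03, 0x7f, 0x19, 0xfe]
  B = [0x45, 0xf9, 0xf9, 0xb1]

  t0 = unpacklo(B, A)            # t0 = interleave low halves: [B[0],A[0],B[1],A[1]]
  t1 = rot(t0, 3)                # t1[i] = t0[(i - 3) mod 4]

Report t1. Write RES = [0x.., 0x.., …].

t0 = [0x45, 0x03, 0xf9, 0x7f]
t1 = [0x03, 0xf9, 0x7f, 0x45]

RES = [0x03, 0xf9, 0x7f, 0x45]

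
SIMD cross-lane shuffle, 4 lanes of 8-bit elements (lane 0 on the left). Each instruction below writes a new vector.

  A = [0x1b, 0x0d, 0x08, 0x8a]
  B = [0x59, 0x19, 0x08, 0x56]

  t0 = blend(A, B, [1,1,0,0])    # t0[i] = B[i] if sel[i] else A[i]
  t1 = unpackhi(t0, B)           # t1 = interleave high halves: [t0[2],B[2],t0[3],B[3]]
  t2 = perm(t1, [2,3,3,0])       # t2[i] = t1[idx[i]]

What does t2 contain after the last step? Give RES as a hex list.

RES = [ 0x8a  0x56  0x56  0x08 ]

  t0: 59 19 08 8a
  t1: 08 08 8a 56
  t2: 8a 56 56 08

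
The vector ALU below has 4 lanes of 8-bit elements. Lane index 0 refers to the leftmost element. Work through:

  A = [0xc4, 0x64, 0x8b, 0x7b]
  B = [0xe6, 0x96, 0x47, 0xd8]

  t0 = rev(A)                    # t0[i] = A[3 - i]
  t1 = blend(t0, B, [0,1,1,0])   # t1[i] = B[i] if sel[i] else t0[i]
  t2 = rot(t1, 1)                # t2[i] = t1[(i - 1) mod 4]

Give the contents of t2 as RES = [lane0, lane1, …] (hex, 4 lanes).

  t0: 7b 8b 64 c4
  t1: 7b 96 47 c4
  t2: c4 7b 96 47

RES = [0xc4, 0x7b, 0x96, 0x47]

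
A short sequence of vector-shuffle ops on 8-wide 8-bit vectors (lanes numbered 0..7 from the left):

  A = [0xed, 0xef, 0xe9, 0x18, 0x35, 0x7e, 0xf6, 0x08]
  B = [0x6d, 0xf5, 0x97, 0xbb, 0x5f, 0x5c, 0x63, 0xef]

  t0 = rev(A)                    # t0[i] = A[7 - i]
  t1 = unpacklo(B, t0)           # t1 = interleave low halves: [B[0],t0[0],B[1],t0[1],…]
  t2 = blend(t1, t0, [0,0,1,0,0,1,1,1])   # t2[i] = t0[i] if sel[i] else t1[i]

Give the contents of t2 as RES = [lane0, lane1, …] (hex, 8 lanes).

→ t0 |08|f6|7e|35|18|e9|ef|ed|
→ t1 |6d|08|f5|f6|97|7e|bb|35|
→ t2 |6d|08|7e|f6|97|e9|ef|ed|

RES = [0x6d, 0x08, 0x7e, 0xf6, 0x97, 0xe9, 0xef, 0xed]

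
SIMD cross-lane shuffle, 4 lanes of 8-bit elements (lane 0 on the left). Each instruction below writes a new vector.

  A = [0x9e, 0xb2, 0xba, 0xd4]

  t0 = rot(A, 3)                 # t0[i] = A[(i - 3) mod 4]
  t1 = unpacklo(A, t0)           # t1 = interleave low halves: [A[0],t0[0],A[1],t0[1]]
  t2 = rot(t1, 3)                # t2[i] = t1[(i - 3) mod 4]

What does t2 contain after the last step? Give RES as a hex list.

  t0: b2 ba d4 9e
  t1: 9e b2 b2 ba
  t2: b2 b2 ba 9e

RES = [ 0xb2  0xb2  0xba  0x9e ]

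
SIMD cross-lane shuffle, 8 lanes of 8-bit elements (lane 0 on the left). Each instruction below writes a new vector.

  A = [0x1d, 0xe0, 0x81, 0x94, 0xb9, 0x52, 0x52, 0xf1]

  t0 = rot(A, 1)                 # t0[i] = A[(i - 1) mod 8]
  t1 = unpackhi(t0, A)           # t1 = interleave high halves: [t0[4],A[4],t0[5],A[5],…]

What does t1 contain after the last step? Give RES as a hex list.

  t0: f1 1d e0 81 94 b9 52 52
  t1: 94 b9 b9 52 52 52 52 f1

RES = [ 0x94  0xb9  0xb9  0x52  0x52  0x52  0x52  0xf1 ]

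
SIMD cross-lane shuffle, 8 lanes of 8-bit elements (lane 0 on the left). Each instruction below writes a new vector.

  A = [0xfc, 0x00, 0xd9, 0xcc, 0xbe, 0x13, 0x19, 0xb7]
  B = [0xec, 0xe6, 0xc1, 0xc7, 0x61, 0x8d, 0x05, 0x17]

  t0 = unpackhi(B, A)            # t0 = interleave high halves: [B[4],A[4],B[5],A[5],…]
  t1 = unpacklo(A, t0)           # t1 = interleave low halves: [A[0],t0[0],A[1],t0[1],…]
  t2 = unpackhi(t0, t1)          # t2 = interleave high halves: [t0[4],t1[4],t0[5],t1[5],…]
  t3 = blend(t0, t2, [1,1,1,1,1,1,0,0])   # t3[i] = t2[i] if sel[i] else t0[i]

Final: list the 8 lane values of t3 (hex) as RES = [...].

  t0: 61 be 8d 13 05 19 17 b7
  t1: fc 61 00 be d9 8d cc 13
  t2: 05 d9 19 8d 17 cc b7 13
  t3: 05 d9 19 8d 17 cc 17 b7

RES = [0x05, 0xd9, 0x19, 0x8d, 0x17, 0xcc, 0x17, 0xb7]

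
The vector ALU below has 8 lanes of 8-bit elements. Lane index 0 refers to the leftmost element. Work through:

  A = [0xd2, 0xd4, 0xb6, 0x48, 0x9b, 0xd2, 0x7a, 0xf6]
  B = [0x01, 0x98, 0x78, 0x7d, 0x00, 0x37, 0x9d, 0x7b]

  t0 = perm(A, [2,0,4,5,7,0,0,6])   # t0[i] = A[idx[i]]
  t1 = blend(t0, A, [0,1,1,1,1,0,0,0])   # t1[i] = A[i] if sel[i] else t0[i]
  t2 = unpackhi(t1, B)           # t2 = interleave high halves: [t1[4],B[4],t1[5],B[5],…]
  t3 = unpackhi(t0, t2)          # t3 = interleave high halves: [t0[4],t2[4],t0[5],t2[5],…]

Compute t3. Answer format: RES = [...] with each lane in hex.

t0 = [0xb6, 0xd2, 0x9b, 0xd2, 0xf6, 0xd2, 0xd2, 0x7a]
t1 = [0xb6, 0xd4, 0xb6, 0x48, 0x9b, 0xd2, 0xd2, 0x7a]
t2 = [0x9b, 0x00, 0xd2, 0x37, 0xd2, 0x9d, 0x7a, 0x7b]
t3 = [0xf6, 0xd2, 0xd2, 0x9d, 0xd2, 0x7a, 0x7a, 0x7b]

RES = [ 0xf6  0xd2  0xd2  0x9d  0xd2  0x7a  0x7a  0x7b ]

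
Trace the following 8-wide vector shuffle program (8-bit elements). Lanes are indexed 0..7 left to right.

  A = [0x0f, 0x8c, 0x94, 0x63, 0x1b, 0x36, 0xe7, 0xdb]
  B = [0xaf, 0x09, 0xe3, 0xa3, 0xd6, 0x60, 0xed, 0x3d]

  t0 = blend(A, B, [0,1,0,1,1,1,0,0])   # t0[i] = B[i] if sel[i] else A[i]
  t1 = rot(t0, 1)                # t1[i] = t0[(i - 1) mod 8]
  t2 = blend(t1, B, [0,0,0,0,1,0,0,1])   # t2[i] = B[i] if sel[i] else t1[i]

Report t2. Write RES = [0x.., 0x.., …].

t0 = [0x0f, 0x09, 0x94, 0xa3, 0xd6, 0x60, 0xe7, 0xdb]
t1 = [0xdb, 0x0f, 0x09, 0x94, 0xa3, 0xd6, 0x60, 0xe7]
t2 = [0xdb, 0x0f, 0x09, 0x94, 0xd6, 0xd6, 0x60, 0x3d]

RES = [0xdb, 0x0f, 0x09, 0x94, 0xd6, 0xd6, 0x60, 0x3d]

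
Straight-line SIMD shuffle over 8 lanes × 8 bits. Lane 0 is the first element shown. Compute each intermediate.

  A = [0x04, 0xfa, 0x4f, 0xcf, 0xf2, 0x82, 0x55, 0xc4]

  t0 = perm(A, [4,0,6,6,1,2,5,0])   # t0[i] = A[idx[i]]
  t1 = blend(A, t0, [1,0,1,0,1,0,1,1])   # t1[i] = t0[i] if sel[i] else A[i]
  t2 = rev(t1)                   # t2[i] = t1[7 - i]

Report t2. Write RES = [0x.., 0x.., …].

  t0: f2 04 55 55 fa 4f 82 04
  t1: f2 fa 55 cf fa 82 82 04
  t2: 04 82 82 fa cf 55 fa f2

RES = [0x04, 0x82, 0x82, 0xfa, 0xcf, 0x55, 0xfa, 0xf2]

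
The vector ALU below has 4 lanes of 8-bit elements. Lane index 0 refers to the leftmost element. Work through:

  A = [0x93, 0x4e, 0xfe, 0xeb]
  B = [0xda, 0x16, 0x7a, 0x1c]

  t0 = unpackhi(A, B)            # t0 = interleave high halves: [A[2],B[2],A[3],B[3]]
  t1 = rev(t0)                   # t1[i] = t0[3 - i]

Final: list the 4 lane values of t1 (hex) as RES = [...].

→ t0 |fe|7a|eb|1c|
→ t1 |1c|eb|7a|fe|

RES = [0x1c, 0xeb, 0x7a, 0xfe]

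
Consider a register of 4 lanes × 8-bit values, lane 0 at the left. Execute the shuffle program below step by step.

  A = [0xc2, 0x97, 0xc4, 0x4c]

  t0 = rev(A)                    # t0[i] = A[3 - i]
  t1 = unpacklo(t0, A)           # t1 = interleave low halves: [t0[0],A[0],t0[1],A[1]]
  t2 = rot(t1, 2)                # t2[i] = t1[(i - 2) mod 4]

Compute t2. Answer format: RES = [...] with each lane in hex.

→ t0 |4c|c4|97|c2|
→ t1 |4c|c2|c4|97|
→ t2 |c4|97|4c|c2|

RES = [ 0xc4  0x97  0x4c  0xc2 ]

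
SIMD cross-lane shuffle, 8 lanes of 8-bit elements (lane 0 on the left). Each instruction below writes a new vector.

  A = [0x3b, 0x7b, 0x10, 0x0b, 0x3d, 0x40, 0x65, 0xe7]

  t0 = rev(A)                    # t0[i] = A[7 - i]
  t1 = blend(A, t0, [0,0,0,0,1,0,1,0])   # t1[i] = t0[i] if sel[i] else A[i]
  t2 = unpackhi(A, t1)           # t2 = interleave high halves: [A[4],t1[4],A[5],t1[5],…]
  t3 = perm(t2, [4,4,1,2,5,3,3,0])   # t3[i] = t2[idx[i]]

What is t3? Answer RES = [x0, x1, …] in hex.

→ t0 |e7|65|40|3d|0b|10|7b|3b|
→ t1 |3b|7b|10|0b|0b|40|7b|e7|
→ t2 |3d|0b|40|40|65|7b|e7|e7|
→ t3 |65|65|0b|40|7b|40|40|3d|

RES = [ 0x65  0x65  0x0b  0x40  0x7b  0x40  0x40  0x3d ]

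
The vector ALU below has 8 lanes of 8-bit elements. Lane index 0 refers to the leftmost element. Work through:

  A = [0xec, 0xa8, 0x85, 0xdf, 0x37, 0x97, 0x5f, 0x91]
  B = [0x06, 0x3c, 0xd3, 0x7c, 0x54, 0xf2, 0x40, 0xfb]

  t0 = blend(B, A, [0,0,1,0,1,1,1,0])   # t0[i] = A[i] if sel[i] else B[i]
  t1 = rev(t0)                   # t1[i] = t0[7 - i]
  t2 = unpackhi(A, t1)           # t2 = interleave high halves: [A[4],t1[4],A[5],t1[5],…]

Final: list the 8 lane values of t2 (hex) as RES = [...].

t0 = [0x06, 0x3c, 0x85, 0x7c, 0x37, 0x97, 0x5f, 0xfb]
t1 = [0xfb, 0x5f, 0x97, 0x37, 0x7c, 0x85, 0x3c, 0x06]
t2 = [0x37, 0x7c, 0x97, 0x85, 0x5f, 0x3c, 0x91, 0x06]

RES = [ 0x37  0x7c  0x97  0x85  0x5f  0x3c  0x91  0x06 ]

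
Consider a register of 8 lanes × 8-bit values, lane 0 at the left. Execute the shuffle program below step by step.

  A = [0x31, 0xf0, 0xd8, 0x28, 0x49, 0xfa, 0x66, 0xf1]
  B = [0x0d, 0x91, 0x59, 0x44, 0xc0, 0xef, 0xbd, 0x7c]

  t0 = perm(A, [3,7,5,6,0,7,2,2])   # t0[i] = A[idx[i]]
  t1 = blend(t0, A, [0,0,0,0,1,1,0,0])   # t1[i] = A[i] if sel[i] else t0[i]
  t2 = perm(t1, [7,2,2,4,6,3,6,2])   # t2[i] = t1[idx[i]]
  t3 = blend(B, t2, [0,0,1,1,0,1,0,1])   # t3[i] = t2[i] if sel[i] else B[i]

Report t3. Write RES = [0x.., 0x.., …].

RES = [0x0d, 0x91, 0xfa, 0x49, 0xc0, 0x66, 0xbd, 0xfa]

  t0: 28 f1 fa 66 31 f1 d8 d8
  t1: 28 f1 fa 66 49 fa d8 d8
  t2: d8 fa fa 49 d8 66 d8 fa
  t3: 0d 91 fa 49 c0 66 bd fa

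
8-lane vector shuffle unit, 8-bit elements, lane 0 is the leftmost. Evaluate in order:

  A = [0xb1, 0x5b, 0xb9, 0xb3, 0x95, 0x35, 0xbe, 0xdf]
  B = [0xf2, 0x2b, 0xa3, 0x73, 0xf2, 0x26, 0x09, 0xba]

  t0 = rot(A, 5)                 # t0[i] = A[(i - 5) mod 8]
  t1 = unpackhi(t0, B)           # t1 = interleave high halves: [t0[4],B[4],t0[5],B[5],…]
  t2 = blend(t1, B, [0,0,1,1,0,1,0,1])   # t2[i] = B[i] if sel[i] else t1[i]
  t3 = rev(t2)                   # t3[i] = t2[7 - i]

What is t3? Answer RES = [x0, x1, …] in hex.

→ t0 |b3|95|35|be|df|b1|5b|b9|
→ t1 |df|f2|b1|26|5b|09|b9|ba|
→ t2 |df|f2|a3|73|5b|26|b9|ba|
→ t3 |ba|b9|26|5b|73|a3|f2|df|

RES = [ 0xba  0xb9  0x26  0x5b  0x73  0xa3  0xf2  0xdf ]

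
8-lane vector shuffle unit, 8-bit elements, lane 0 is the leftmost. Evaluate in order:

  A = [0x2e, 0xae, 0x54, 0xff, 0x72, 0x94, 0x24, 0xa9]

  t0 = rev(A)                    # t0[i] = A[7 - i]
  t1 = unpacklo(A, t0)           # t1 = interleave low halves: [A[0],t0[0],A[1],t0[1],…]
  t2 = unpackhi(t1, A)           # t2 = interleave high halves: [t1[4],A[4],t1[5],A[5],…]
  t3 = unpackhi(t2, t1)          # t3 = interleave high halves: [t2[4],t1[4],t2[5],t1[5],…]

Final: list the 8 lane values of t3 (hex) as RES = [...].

→ t0 |a9|24|94|72|ff|54|ae|2e|
→ t1 |2e|a9|ae|24|54|94|ff|72|
→ t2 |54|72|94|94|ff|24|72|a9|
→ t3 |ff|54|24|94|72|ff|a9|72|

RES = [0xff, 0x54, 0x24, 0x94, 0x72, 0xff, 0xa9, 0x72]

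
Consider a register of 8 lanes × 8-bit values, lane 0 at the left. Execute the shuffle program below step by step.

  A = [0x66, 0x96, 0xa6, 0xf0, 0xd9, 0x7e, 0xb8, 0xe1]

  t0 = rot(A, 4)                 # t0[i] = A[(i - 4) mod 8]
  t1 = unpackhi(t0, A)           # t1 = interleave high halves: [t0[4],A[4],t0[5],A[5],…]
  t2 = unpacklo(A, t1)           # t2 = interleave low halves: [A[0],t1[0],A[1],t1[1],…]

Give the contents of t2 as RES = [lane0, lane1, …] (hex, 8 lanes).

t0 = [0xd9, 0x7e, 0xb8, 0xe1, 0x66, 0x96, 0xa6, 0xf0]
t1 = [0x66, 0xd9, 0x96, 0x7e, 0xa6, 0xb8, 0xf0, 0xe1]
t2 = [0x66, 0x66, 0x96, 0xd9, 0xa6, 0x96, 0xf0, 0x7e]

RES = [ 0x66  0x66  0x96  0xd9  0xa6  0x96  0xf0  0x7e ]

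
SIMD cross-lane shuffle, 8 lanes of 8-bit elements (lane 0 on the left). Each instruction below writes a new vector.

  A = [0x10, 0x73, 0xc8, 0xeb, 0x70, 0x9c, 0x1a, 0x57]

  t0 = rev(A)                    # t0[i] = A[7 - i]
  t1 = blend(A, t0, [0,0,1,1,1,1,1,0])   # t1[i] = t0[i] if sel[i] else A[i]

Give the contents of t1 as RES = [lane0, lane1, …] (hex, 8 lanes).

→ t0 |57|1a|9c|70|eb|c8|73|10|
→ t1 |10|73|9c|70|eb|c8|73|57|

RES = [0x10, 0x73, 0x9c, 0x70, 0xeb, 0xc8, 0x73, 0x57]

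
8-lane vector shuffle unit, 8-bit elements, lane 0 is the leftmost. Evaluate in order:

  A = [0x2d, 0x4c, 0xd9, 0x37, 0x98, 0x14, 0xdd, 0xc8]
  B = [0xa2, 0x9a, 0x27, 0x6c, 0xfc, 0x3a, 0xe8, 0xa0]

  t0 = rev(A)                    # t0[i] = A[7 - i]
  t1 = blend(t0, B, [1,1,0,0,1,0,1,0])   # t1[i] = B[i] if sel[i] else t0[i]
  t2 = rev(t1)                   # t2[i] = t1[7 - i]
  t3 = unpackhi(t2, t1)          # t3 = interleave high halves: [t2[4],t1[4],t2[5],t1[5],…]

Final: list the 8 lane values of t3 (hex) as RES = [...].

RES = [0x98, 0xfc, 0x14, 0xd9, 0x9a, 0xe8, 0xa2, 0x2d]

t0 = [0xc8, 0xdd, 0x14, 0x98, 0x37, 0xd9, 0x4c, 0x2d]
t1 = [0xa2, 0x9a, 0x14, 0x98, 0xfc, 0xd9, 0xe8, 0x2d]
t2 = [0x2d, 0xe8, 0xd9, 0xfc, 0x98, 0x14, 0x9a, 0xa2]
t3 = [0x98, 0xfc, 0x14, 0xd9, 0x9a, 0xe8, 0xa2, 0x2d]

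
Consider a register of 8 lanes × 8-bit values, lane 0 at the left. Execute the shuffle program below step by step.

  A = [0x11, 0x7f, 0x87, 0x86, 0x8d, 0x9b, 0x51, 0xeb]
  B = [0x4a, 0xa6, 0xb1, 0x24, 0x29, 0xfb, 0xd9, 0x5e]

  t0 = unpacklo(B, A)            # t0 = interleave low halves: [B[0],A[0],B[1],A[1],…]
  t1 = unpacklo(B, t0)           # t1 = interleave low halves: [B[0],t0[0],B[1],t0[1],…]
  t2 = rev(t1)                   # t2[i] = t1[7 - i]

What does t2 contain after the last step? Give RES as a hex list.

→ t0 |4a|11|a6|7f|b1|87|24|86|
→ t1 |4a|4a|a6|11|b1|a6|24|7f|
→ t2 |7f|24|a6|b1|11|a6|4a|4a|

RES = [0x7f, 0x24, 0xa6, 0xb1, 0x11, 0xa6, 0x4a, 0x4a]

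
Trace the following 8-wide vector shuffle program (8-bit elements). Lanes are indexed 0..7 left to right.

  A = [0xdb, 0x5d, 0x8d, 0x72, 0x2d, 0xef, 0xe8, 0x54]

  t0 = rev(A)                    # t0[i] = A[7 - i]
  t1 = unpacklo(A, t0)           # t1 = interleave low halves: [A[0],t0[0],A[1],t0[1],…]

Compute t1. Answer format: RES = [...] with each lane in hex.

RES = [0xdb, 0x54, 0x5d, 0xe8, 0x8d, 0xef, 0x72, 0x2d]

→ t0 |54|e8|ef|2d|72|8d|5d|db|
→ t1 |db|54|5d|e8|8d|ef|72|2d|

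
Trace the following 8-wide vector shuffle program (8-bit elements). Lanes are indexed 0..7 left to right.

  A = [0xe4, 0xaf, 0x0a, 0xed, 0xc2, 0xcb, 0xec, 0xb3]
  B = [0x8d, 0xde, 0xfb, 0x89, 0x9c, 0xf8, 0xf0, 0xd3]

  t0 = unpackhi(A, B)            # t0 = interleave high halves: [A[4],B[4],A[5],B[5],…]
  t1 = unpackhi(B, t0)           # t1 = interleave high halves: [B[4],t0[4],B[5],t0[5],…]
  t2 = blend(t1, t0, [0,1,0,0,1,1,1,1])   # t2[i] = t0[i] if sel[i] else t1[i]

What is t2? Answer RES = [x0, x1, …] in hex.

  t0: c2 9c cb f8 ec f0 b3 d3
  t1: 9c ec f8 f0 f0 b3 d3 d3
  t2: 9c 9c f8 f0 ec f0 b3 d3

RES = [0x9c, 0x9c, 0xf8, 0xf0, 0xec, 0xf0, 0xb3, 0xd3]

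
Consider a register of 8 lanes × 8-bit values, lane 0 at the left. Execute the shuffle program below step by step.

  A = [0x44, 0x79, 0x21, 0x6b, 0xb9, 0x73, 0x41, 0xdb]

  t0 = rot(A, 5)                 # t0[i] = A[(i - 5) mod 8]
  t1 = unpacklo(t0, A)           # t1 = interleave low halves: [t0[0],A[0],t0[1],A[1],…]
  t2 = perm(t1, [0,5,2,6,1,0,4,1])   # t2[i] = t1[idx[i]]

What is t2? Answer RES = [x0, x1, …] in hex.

t0 = [0x6b, 0xb9, 0x73, 0x41, 0xdb, 0x44, 0x79, 0x21]
t1 = [0x6b, 0x44, 0xb9, 0x79, 0x73, 0x21, 0x41, 0x6b]
t2 = [0x6b, 0x21, 0xb9, 0x41, 0x44, 0x6b, 0x73, 0x44]

RES = [ 0x6b  0x21  0xb9  0x41  0x44  0x6b  0x73  0x44 ]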